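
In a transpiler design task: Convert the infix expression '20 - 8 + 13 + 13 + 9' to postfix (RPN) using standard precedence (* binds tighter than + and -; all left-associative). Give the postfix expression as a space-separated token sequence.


Applying the shunting-yard algorithm:
  Operand 20 -> output
  Push '-' onto operator stack -> op-stack: [-]
  Operand 8 -> output
  See '+' (prec 1); top '-' (prec 1) >= it -> pop '-' to output
  Push '+' onto operator stack -> op-stack: [+]
  Operand 13 -> output
  See '+' (prec 1); top '+' (prec 1) >= it -> pop '+' to output
  Push '+' onto operator stack -> op-stack: [+]
  Operand 13 -> output
  See '+' (prec 1); top '+' (prec 1) >= it -> pop '+' to output
  Push '+' onto operator stack -> op-stack: [+]
  Operand 9 -> output
  End of input: pop '+' to output
Postfix result: 20 8 - 13 + 13 + 9 +

20 8 - 13 + 13 + 9 +


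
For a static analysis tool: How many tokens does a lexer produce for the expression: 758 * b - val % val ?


Scanning '758 * b - val % val'
Token 1: '758' -> integer_literal
Token 2: '*' -> operator
Token 3: 'b' -> identifier
Token 4: '-' -> operator
Token 5: 'val' -> identifier
Token 6: '%' -> operator
Token 7: 'val' -> identifier
Total tokens: 7

7


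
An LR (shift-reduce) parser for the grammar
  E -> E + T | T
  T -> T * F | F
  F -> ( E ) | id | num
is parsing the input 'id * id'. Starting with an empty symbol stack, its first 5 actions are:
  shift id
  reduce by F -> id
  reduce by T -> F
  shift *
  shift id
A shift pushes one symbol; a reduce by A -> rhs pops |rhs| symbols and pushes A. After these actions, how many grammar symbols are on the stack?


Tracking the symbol stack through each action:
  Action 1: shift 'id' : push -> stack = [id] (size 1)
  Action 2: reduce by F -> id : pop 1, push F -> stack = [F] (size 1)
  Action 3: reduce by T -> F : pop 1, push T -> stack = [T] (size 1)
  Action 4: shift '*' : push -> stack = [T, *] (size 2)
  Action 5: shift 'id' : push -> stack = [T, *, id] (size 3)
Final stack size: 3

3


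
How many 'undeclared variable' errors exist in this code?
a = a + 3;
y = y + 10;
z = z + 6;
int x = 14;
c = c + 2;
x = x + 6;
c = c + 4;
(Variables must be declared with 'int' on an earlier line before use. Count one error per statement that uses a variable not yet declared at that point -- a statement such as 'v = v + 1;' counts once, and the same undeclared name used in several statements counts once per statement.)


Scanning code line by line:
  Line 1: use 'a' -> ERROR (undeclared)
  Line 2: use 'y' -> ERROR (undeclared)
  Line 3: use 'z' -> ERROR (undeclared)
  Line 4: declare 'x' -> declared = ['x']
  Line 5: use 'c' -> ERROR (undeclared)
  Line 6: use 'x' -> OK (declared)
  Line 7: use 'c' -> ERROR (undeclared)
Total undeclared variable errors: 5

5


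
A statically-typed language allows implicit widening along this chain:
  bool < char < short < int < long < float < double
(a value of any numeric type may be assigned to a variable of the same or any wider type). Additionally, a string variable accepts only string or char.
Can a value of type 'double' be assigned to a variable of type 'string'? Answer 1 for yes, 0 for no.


Target variable type: string
Source value type: double
Rule: string accepts only {string, char}
  source 'double' in {string, char}? No
Result: 0

0


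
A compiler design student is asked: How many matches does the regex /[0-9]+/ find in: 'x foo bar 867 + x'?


Pattern: /[0-9]+/ (int literals)
Input: 'x foo bar 867 + x'
Scanning for matches:
  Match 1: '867'
Total matches: 1

1


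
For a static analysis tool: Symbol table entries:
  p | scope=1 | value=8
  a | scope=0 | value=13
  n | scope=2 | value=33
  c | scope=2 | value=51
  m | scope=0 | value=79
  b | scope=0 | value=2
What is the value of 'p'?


Searching symbol table for 'p':
  p | scope=1 | value=8 <- MATCH
  a | scope=0 | value=13
  n | scope=2 | value=33
  c | scope=2 | value=51
  m | scope=0 | value=79
  b | scope=0 | value=2
Found 'p' at scope 1 with value 8

8


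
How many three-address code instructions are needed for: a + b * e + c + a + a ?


Expression: a + b * e + c + a + a
Generating three-address code (respecting * over +/- precedence):
  Instruction 1: t1 = b * e
  Instruction 2: t2 = a + t1
  Instruction 3: t3 = t2 + c
  Instruction 4: t4 = t3 + a
  Instruction 5: t5 = t4 + a
Total instructions: 5

5


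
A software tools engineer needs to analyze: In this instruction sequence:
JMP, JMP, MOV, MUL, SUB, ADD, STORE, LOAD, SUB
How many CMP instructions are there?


Scanning instruction sequence for CMP:
  Position 1: JMP
  Position 2: JMP
  Position 3: MOV
  Position 4: MUL
  Position 5: SUB
  Position 6: ADD
  Position 7: STORE
  Position 8: LOAD
  Position 9: SUB
Matches at positions: []
Total CMP count: 0

0


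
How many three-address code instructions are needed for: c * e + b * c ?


Expression: c * e + b * c
Generating three-address code (respecting * over +/- precedence):
  Instruction 1: t1 = c * e
  Instruction 2: t2 = b * c
  Instruction 3: t3 = t1 + t2
Total instructions: 3

3


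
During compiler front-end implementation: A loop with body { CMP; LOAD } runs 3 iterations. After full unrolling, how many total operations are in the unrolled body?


Loop body operations: CMP, LOAD (2 ops per iteration)
Unrolling 3 iterations:
  Iteration 1: CMP, LOAD (2 ops)
  Iteration 2: CMP, LOAD (2 ops)
  Iteration 3: CMP, LOAD (2 ops)
Total: 3 iterations * 2 ops/iter = 6 operations

6


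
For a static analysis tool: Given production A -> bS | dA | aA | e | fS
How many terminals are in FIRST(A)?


Production: A -> bS | dA | aA | e | fS
Examining each alternative for leading terminals:
  A -> bS : first terminal = 'b'
  A -> dA : first terminal = 'd'
  A -> aA : first terminal = 'a'
  A -> e : first terminal = 'e'
  A -> fS : first terminal = 'f'
FIRST(A) = {a, b, d, e, f}
Count: 5

5


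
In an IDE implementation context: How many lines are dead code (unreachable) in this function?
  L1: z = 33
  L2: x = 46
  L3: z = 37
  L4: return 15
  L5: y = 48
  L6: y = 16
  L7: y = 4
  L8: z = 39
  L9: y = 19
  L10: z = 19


Analyzing control flow:
  L1: reachable (before return)
  L2: reachable (before return)
  L3: reachable (before return)
  L4: reachable (return statement)
  L5: DEAD (after return at L4)
  L6: DEAD (after return at L4)
  L7: DEAD (after return at L4)
  L8: DEAD (after return at L4)
  L9: DEAD (after return at L4)
  L10: DEAD (after return at L4)
Return at L4, total lines = 10
Dead lines: L5 through L10
Count: 6

6


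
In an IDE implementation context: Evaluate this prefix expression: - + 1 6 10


Parsing prefix expression: - + 1 6 10
Step 1: Innermost operation '+ 1 6'
  1 + 6 = 7
Step 2: Outer operation '- [7] 10'
  7 - 10 = -3

-3


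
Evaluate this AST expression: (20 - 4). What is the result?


Expression: (20 - 4)
Evaluating step by step:
  20 - 4 = 16
Result: 16

16


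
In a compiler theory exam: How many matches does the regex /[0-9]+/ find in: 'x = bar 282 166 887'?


Pattern: /[0-9]+/ (int literals)
Input: 'x = bar 282 166 887'
Scanning for matches:
  Match 1: '282'
  Match 2: '166'
  Match 3: '887'
Total matches: 3

3


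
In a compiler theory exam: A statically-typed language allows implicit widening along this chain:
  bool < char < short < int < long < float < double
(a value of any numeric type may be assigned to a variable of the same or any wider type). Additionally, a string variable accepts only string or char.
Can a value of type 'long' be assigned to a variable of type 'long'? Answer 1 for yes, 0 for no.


Target variable type: long
Source value type: long
Numeric ranks: long=4, long=4
Widening allowed iff rank(source) <= rank(target): 4 <= 4? Yes
Result: 1

1


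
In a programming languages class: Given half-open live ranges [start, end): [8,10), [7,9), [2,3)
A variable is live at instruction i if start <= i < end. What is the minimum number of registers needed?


Live ranges:
  Var0: [8, 10)
  Var1: [7, 9)
  Var2: [2, 3)
Sweep-line events (position, delta, active):
  pos=2 start -> active=1
  pos=3 end -> active=0
  pos=7 start -> active=1
  pos=8 start -> active=2
  pos=9 end -> active=1
  pos=10 end -> active=0
Maximum simultaneous active: 2
Minimum registers needed: 2

2


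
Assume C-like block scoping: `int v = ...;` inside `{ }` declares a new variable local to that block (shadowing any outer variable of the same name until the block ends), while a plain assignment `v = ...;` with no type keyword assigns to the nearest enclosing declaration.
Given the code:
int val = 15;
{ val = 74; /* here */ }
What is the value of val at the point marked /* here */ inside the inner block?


Analyzing scoping rules:
Outer scope: declares val = 15
Inner block: 'val = 74;' has no type keyword, so it is an assignment to the outer val (no shadowing)
Inside the block, after the assignment -> 74
Result: 74

74


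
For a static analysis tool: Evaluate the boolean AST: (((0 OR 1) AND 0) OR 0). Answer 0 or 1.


Step 1: Evaluate inner node
  0 OR 1 = 1
Step 2: Evaluate next node
  1 AND 0 = 0
Step 3: Evaluate root node
  0 OR 0 = 0

0


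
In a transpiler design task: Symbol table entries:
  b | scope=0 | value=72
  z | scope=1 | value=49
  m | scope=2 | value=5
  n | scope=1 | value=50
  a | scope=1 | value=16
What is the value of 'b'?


Searching symbol table for 'b':
  b | scope=0 | value=72 <- MATCH
  z | scope=1 | value=49
  m | scope=2 | value=5
  n | scope=1 | value=50
  a | scope=1 | value=16
Found 'b' at scope 0 with value 72

72


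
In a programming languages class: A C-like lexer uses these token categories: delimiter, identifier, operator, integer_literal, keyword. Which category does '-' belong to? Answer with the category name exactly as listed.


Token: '-'
Checking categories:
  identifier: no
  integer_literal: no
  operator: YES
  keyword: no
  delimiter: no
Category: operator

operator


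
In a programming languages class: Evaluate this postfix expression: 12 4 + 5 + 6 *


Processing tokens left to right:
Push 12, Push 4
Pop 12 and 4, compute 12 + 4 = 16, push 16
Push 5
Pop 16 and 5, compute 16 + 5 = 21, push 21
Push 6
Pop 21 and 6, compute 21 * 6 = 126, push 126
Stack result: 126

126


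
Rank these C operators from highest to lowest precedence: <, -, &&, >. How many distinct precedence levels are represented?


Looking up precedence for each operator:
  < -> precedence 4
  - -> precedence 5
  && -> precedence 2
  > -> precedence 4
Sorted highest to lowest: -, <, >, &&
Distinct precedence values: [5, 4, 2]
Number of distinct levels: 3

3


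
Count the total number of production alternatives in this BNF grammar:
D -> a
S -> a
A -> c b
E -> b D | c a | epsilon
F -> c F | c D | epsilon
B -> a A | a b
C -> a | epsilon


Counting alternatives per rule:
  D: 1 alternative(s)
  S: 1 alternative(s)
  A: 1 alternative(s)
  E: 3 alternative(s)
  F: 3 alternative(s)
  B: 2 alternative(s)
  C: 2 alternative(s)
Sum: 1 + 1 + 1 + 3 + 3 + 2 + 2 = 13

13


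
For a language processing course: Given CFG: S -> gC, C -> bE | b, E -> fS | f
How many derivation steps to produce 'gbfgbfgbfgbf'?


Grammar: S -> gC, C -> bE | b, E -> fS | f
Deriving 'gbfgbfgbfgbf':
Step 1: S -> gC => gC
Step 2: C -> bE => gbE
Step 3: E -> fS => gbfS
Step 4: S -> gC => gbfgC
Step 5: C -> bE => gbfgbE
Step 6: E -> fS => gbfgbfS
Step 7: S -> gC => gbfgbfgC
Step 8: C -> bE => gbfgbfgbE
Step 9: E -> fS => gbfgbfgbfS
Step 10: S -> gC => gbfgbfgbfgC
Step 11: C -> bE => gbfgbfgbfgbE
Step 12: E -> f => gbfgbfgbfgbf
Total derivation steps: 12

12


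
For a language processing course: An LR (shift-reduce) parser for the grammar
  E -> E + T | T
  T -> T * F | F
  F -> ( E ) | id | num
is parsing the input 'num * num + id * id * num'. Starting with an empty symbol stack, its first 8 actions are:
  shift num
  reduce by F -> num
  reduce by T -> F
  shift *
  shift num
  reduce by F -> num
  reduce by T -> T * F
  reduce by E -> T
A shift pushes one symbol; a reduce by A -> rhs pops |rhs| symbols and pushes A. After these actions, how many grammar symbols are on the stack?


Tracking the symbol stack through each action:
  Action 1: shift 'num' : push -> stack = [num] (size 1)
  Action 2: reduce by F -> num : pop 1, push F -> stack = [F] (size 1)
  Action 3: reduce by T -> F : pop 1, push T -> stack = [T] (size 1)
  Action 4: shift '*' : push -> stack = [T, *] (size 2)
  Action 5: shift 'num' : push -> stack = [T, *, num] (size 3)
  Action 6: reduce by F -> num : pop 1, push F -> stack = [T, *, F] (size 3)
  Action 7: reduce by T -> T * F : pop 3, push T -> stack = [T] (size 1)
  Action 8: reduce by E -> T : pop 1, push E -> stack = [E] (size 1)
Final stack size: 1

1


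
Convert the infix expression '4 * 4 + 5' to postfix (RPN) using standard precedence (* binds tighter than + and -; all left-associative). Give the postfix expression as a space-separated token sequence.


Applying the shunting-yard algorithm:
  Operand 4 -> output
  Push '*' onto operator stack -> op-stack: [*]
  Operand 4 -> output
  See '+' (prec 1); top '*' (prec 2) >= it -> pop '*' to output
  Push '+' onto operator stack -> op-stack: [+]
  Operand 5 -> output
  End of input: pop '+' to output
Postfix result: 4 4 * 5 +

4 4 * 5 +


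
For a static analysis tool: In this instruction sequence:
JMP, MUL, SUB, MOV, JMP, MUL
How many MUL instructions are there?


Scanning instruction sequence for MUL:
  Position 1: JMP
  Position 2: MUL <- MATCH
  Position 3: SUB
  Position 4: MOV
  Position 5: JMP
  Position 6: MUL <- MATCH
Matches at positions: [2, 6]
Total MUL count: 2

2


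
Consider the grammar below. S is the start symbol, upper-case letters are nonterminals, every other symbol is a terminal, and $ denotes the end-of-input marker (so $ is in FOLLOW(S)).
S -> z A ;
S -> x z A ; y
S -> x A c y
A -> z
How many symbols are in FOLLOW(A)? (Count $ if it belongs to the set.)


S is the start symbol and does not occur in any rule body, so FOLLOW(S) = {$}.
Examining every occurrence of A in a rule body:
  S -> z A ; : A is followed by terminal ';' -> add ';'
  S -> x z A ; y : A is followed by terminal ';' -> add ';' (already in the set)
  S -> x A c y : A is followed by terminal 'c' -> add 'c'
  A -> z : A does not occur in the body -> contributes nothing
FOLLOW(A) = {;, c}
Count: 2

2


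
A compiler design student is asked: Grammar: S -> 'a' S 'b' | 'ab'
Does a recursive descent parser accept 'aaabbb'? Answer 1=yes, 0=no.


Grammar accepts strings of the form a^n b^n (n >= 1)
Word: 'aaabbb'
Counting: 3 a's and 3 b's
Check: 3 == 3? Yes
Derivation (S -> aSb applied 2 time(s), then S -> ab): S => aSb => aaSbb => aaabbb
Accepted

1


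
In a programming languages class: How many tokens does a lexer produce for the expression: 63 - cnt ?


Scanning '63 - cnt'
Token 1: '63' -> integer_literal
Token 2: '-' -> operator
Token 3: 'cnt' -> identifier
Total tokens: 3

3


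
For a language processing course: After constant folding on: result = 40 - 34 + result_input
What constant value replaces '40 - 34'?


Identifying constant sub-expression:
  Original: result = 40 - 34 + result_input
  40 and 34 are both compile-time constants
  Evaluating: 40 - 34 = 6
  After folding: result = 6 + result_input

6


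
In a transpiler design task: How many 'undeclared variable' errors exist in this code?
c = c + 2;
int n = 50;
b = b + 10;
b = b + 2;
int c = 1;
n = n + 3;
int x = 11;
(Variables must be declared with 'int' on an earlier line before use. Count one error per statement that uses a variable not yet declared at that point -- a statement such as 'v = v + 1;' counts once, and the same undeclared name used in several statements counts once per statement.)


Scanning code line by line:
  Line 1: use 'c' -> ERROR (undeclared)
  Line 2: declare 'n' -> declared = ['n']
  Line 3: use 'b' -> ERROR (undeclared)
  Line 4: use 'b' -> ERROR (undeclared)
  Line 5: declare 'c' -> declared = ['c', 'n']
  Line 6: use 'n' -> OK (declared)
  Line 7: declare 'x' -> declared = ['c', 'n', 'x']
Total undeclared variable errors: 3

3


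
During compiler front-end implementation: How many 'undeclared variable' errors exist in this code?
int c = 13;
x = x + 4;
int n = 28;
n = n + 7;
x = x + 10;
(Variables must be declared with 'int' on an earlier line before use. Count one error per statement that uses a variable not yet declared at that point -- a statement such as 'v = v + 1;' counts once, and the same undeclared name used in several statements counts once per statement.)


Scanning code line by line:
  Line 1: declare 'c' -> declared = ['c']
  Line 2: use 'x' -> ERROR (undeclared)
  Line 3: declare 'n' -> declared = ['c', 'n']
  Line 4: use 'n' -> OK (declared)
  Line 5: use 'x' -> ERROR (undeclared)
Total undeclared variable errors: 2

2


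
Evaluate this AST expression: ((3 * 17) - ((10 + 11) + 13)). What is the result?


Expression: ((3 * 17) - ((10 + 11) + 13))
Evaluating step by step:
  3 * 17 = 51
  10 + 11 = 21
  21 + 13 = 34
  51 - 34 = 17
Result: 17

17


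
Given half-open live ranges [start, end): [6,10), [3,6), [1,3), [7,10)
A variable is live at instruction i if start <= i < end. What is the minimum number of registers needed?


Live ranges:
  Var0: [6, 10)
  Var1: [3, 6)
  Var2: [1, 3)
  Var3: [7, 10)
Sweep-line events (position, delta, active):
  pos=1 start -> active=1
  pos=3 end -> active=0
  pos=3 start -> active=1
  pos=6 end -> active=0
  pos=6 start -> active=1
  pos=7 start -> active=2
  pos=10 end -> active=1
  pos=10 end -> active=0
Maximum simultaneous active: 2
Minimum registers needed: 2

2


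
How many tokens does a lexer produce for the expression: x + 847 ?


Scanning 'x + 847'
Token 1: 'x' -> identifier
Token 2: '+' -> operator
Token 3: '847' -> integer_literal
Total tokens: 3

3


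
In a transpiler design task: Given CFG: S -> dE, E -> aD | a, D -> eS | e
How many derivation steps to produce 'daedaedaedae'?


Grammar: S -> dE, E -> aD | a, D -> eS | e
Deriving 'daedaedaedae':
Step 1: S -> dE => dE
Step 2: E -> aD => daD
Step 3: D -> eS => daeS
Step 4: S -> dE => daedE
Step 5: E -> aD => daedaD
Step 6: D -> eS => daedaeS
Step 7: S -> dE => daedaedE
Step 8: E -> aD => daedaedaD
Step 9: D -> eS => daedaedaeS
Step 10: S -> dE => daedaedaedE
Step 11: E -> aD => daedaedaedaD
Step 12: D -> e => daedaedaedae
Total derivation steps: 12

12


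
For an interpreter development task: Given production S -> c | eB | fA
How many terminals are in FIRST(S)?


Production: S -> c | eB | fA
Examining each alternative for leading terminals:
  S -> c : first terminal = 'c'
  S -> eB : first terminal = 'e'
  S -> fA : first terminal = 'f'
FIRST(S) = {c, e, f}
Count: 3

3


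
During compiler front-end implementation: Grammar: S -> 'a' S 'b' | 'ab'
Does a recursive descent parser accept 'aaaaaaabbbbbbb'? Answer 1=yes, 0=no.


Grammar accepts strings of the form a^n b^n (n >= 1)
Word: 'aaaaaaabbbbbbb'
Counting: 7 a's and 7 b's
Check: 7 == 7? Yes
Derivation (S -> aSb applied 6 time(s), then S -> ab): S => aSb => aaSbb => aaaSbbb => aaaaSbbbb => aaaaaSbbbbb => aaaaaaSbbbbbb => aaaaaaabbbbbbb
Accepted

1


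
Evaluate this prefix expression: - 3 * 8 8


Parsing prefix expression: - 3 * 8 8
Step 1: Innermost operation '* 8 8'
  8 * 8 = 64
Step 2: Outer operation '- 3 [64]'
  3 - 64 = -61

-61


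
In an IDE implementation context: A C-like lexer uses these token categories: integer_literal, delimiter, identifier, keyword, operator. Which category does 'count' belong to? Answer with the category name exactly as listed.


Token: 'count'
Checking categories:
  identifier: YES
  integer_literal: no
  operator: no
  keyword: no
  delimiter: no
Category: identifier

identifier


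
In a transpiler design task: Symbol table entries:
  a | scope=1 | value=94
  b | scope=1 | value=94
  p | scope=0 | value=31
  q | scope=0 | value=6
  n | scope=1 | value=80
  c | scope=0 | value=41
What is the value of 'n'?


Searching symbol table for 'n':
  a | scope=1 | value=94
  b | scope=1 | value=94
  p | scope=0 | value=31
  q | scope=0 | value=6
  n | scope=1 | value=80 <- MATCH
  c | scope=0 | value=41
Found 'n' at scope 1 with value 80

80


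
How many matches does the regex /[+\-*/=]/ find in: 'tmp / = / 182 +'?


Pattern: /[+\-*/=]/ (operators)
Input: 'tmp / = / 182 +'
Scanning for matches:
  Match 1: '/'
  Match 2: '='
  Match 3: '/'
  Match 4: '+'
Total matches: 4

4


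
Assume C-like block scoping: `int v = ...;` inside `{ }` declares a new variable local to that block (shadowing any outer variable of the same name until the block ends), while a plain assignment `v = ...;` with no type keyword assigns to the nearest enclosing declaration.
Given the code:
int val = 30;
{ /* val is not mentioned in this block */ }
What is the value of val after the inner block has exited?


Analyzing scoping rules:
Outer scope: declares val = 30
Inner block: val is neither redeclared nor assigned -> unchanged
After the block -> 30
Result: 30

30


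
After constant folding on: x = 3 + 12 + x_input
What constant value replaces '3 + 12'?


Identifying constant sub-expression:
  Original: x = 3 + 12 + x_input
  3 and 12 are both compile-time constants
  Evaluating: 3 + 12 = 15
  After folding: x = 15 + x_input

15


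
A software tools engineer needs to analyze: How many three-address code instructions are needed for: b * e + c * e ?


Expression: b * e + c * e
Generating three-address code (respecting * over +/- precedence):
  Instruction 1: t1 = b * e
  Instruction 2: t2 = c * e
  Instruction 3: t3 = t1 + t2
Total instructions: 3

3


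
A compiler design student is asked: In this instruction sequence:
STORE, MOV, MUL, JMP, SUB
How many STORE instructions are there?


Scanning instruction sequence for STORE:
  Position 1: STORE <- MATCH
  Position 2: MOV
  Position 3: MUL
  Position 4: JMP
  Position 5: SUB
Matches at positions: [1]
Total STORE count: 1

1


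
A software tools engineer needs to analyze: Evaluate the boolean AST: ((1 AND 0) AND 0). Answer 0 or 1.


Step 1: Evaluate inner node
  1 AND 0 = 0
Step 2: Evaluate root node
  0 AND 0 = 0

0


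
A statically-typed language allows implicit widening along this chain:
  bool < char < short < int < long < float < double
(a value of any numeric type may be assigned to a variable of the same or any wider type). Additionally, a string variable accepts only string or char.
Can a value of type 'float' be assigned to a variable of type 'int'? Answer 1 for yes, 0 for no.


Target variable type: int
Source value type: float
Numeric ranks: float=5, int=3
Widening allowed iff rank(source) <= rank(target): 5 <= 3? No
Result: 0

0


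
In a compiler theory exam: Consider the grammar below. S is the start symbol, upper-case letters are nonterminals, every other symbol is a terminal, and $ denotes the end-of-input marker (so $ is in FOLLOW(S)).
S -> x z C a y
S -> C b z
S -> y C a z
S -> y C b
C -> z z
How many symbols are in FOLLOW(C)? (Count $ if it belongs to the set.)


S is the start symbol and does not occur in any rule body, so FOLLOW(S) = {$}.
Examining every occurrence of C in a rule body:
  S -> x z C a y : C is followed by terminal 'a' -> add 'a'
  S -> C b z : C is followed by terminal 'b' -> add 'b'
  S -> y C a z : C is followed by terminal 'a' -> add 'a' (already in the set)
  S -> y C b : C is followed by terminal 'b' -> add 'b' (already in the set)
  C -> z z : C does not occur in the body -> contributes nothing
FOLLOW(C) = {a, b}
Count: 2

2


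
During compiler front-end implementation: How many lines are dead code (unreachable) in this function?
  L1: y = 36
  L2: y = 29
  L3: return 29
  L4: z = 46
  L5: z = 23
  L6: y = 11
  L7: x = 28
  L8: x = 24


Analyzing control flow:
  L1: reachable (before return)
  L2: reachable (before return)
  L3: reachable (return statement)
  L4: DEAD (after return at L3)
  L5: DEAD (after return at L3)
  L6: DEAD (after return at L3)
  L7: DEAD (after return at L3)
  L8: DEAD (after return at L3)
Return at L3, total lines = 8
Dead lines: L4 through L8
Count: 5

5


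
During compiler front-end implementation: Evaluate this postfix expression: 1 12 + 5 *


Processing tokens left to right:
Push 1, Push 12
Pop 1 and 12, compute 1 + 12 = 13, push 13
Push 5
Pop 13 and 5, compute 13 * 5 = 65, push 65
Stack result: 65

65


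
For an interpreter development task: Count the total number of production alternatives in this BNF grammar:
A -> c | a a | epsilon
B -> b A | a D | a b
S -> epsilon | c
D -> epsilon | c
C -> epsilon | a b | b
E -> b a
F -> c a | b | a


Counting alternatives per rule:
  A: 3 alternative(s)
  B: 3 alternative(s)
  S: 2 alternative(s)
  D: 2 alternative(s)
  C: 3 alternative(s)
  E: 1 alternative(s)
  F: 3 alternative(s)
Sum: 3 + 3 + 2 + 2 + 3 + 1 + 3 = 17

17


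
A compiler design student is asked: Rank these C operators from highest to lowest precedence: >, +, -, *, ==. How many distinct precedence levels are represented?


Looking up precedence for each operator:
  > -> precedence 4
  + -> precedence 5
  - -> precedence 5
  * -> precedence 6
  == -> precedence 3
Sorted highest to lowest: *, +, -, >, ==
Distinct precedence values: [6, 5, 4, 3]
Number of distinct levels: 4

4


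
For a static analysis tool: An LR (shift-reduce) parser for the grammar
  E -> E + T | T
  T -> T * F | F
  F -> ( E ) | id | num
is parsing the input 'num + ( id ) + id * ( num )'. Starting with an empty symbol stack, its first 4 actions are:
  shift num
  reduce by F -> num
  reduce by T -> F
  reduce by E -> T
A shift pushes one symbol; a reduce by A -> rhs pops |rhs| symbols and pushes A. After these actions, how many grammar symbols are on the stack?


Tracking the symbol stack through each action:
  Action 1: shift 'num' : push -> stack = [num] (size 1)
  Action 2: reduce by F -> num : pop 1, push F -> stack = [F] (size 1)
  Action 3: reduce by T -> F : pop 1, push T -> stack = [T] (size 1)
  Action 4: reduce by E -> T : pop 1, push E -> stack = [E] (size 1)
Final stack size: 1

1


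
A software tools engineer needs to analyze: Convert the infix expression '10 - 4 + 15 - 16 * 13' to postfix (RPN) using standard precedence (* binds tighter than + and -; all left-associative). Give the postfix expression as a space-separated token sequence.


Applying the shunting-yard algorithm:
  Operand 10 -> output
  Push '-' onto operator stack -> op-stack: [-]
  Operand 4 -> output
  See '+' (prec 1); top '-' (prec 1) >= it -> pop '-' to output
  Push '+' onto operator stack -> op-stack: [+]
  Operand 15 -> output
  See '-' (prec 1); top '+' (prec 1) >= it -> pop '+' to output
  Push '-' onto operator stack -> op-stack: [-]
  Operand 16 -> output
  Push '*' onto operator stack -> op-stack: [-, *]
  Operand 13 -> output
  End of input: pop '*' to output
  End of input: pop '-' to output
Postfix result: 10 4 - 15 + 16 13 * -

10 4 - 15 + 16 13 * -


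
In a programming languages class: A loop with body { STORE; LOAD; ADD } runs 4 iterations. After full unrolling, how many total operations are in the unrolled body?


Loop body operations: STORE, LOAD, ADD (3 ops per iteration)
Unrolling 4 iterations:
  Iteration 1: STORE, LOAD, ADD (3 ops)
  Iteration 2: STORE, LOAD, ADD (3 ops)
  Iteration 3: STORE, LOAD, ADD (3 ops)
  Iteration 4: STORE, LOAD, ADD (3 ops)
Total: 4 iterations * 3 ops/iter = 12 operations

12


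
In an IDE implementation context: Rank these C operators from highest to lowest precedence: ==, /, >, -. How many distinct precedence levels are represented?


Looking up precedence for each operator:
  == -> precedence 3
  / -> precedence 6
  > -> precedence 4
  - -> precedence 5
Sorted highest to lowest: /, -, >, ==
Distinct precedence values: [6, 5, 4, 3]
Number of distinct levels: 4

4


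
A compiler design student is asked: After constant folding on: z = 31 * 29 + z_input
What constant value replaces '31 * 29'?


Identifying constant sub-expression:
  Original: z = 31 * 29 + z_input
  31 and 29 are both compile-time constants
  Evaluating: 31 * 29 = 899
  After folding: z = 899 + z_input

899


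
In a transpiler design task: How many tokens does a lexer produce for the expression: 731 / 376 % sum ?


Scanning '731 / 376 % sum'
Token 1: '731' -> integer_literal
Token 2: '/' -> operator
Token 3: '376' -> integer_literal
Token 4: '%' -> operator
Token 5: 'sum' -> identifier
Total tokens: 5

5


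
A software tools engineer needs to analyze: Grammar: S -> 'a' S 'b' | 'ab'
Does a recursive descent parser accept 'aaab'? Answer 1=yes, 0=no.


Grammar accepts strings of the form a^n b^n (n >= 1)
Word: 'aaab'
Counting: 3 a's and 1 b's
Check: 3 == 1? No
Mismatch: a-count != b-count
Rejected

0


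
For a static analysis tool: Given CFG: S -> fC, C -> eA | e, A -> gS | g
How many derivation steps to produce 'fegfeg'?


Grammar: S -> fC, C -> eA | e, A -> gS | g
Deriving 'fegfeg':
Step 1: S -> fC => fC
Step 2: C -> eA => feA
Step 3: A -> gS => fegS
Step 4: S -> fC => fegfC
Step 5: C -> eA => fegfeA
Step 6: A -> g => fegfeg
Total derivation steps: 6

6


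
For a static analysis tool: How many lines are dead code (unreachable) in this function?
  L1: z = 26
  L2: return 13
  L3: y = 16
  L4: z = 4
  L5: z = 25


Analyzing control flow:
  L1: reachable (before return)
  L2: reachable (return statement)
  L3: DEAD (after return at L2)
  L4: DEAD (after return at L2)
  L5: DEAD (after return at L2)
Return at L2, total lines = 5
Dead lines: L3 through L5
Count: 3

3


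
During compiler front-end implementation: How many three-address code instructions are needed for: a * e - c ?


Expression: a * e - c
Generating three-address code (respecting * over +/- precedence):
  Instruction 1: t1 = a * e
  Instruction 2: t2 = t1 - c
Total instructions: 2

2


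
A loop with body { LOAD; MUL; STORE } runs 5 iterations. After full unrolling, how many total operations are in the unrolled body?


Loop body operations: LOAD, MUL, STORE (3 ops per iteration)
Unrolling 5 iterations:
  Iteration 1: LOAD, MUL, STORE (3 ops)
  Iteration 2: LOAD, MUL, STORE (3 ops)
  Iteration 3: LOAD, MUL, STORE (3 ops)
  Iteration 4: LOAD, MUL, STORE (3 ops)
  Iteration 5: LOAD, MUL, STORE (3 ops)
Total: 5 iterations * 3 ops/iter = 15 operations

15


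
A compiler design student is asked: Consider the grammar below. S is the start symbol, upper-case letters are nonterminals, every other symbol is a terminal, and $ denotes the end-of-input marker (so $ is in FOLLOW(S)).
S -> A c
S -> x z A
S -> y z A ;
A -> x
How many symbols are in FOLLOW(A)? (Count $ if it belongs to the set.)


S is the start symbol and does not occur in any rule body, so FOLLOW(S) = {$}.
Examining every occurrence of A in a rule body:
  S -> A c : A is followed by terminal 'c' -> add 'c'
  S -> x z A : A is at the right end -> add FOLLOW(S) = {$}
  S -> y z A ; : A is followed by terminal ';' -> add ';'
  A -> x : A does not occur in the body -> contributes nothing
FOLLOW(A) = {;, c, $}
Count: 3

3


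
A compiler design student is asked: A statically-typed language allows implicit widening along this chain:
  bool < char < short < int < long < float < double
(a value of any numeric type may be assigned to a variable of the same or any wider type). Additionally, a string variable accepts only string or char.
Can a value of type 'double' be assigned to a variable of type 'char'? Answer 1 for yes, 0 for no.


Target variable type: char
Source value type: double
Numeric ranks: double=6, char=1
Widening allowed iff rank(source) <= rank(target): 6 <= 1? No
Result: 0

0


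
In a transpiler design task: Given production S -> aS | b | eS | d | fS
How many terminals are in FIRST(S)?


Production: S -> aS | b | eS | d | fS
Examining each alternative for leading terminals:
  S -> aS : first terminal = 'a'
  S -> b : first terminal = 'b'
  S -> eS : first terminal = 'e'
  S -> d : first terminal = 'd'
  S -> fS : first terminal = 'f'
FIRST(S) = {a, b, d, e, f}
Count: 5

5


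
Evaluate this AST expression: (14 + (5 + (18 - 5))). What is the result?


Expression: (14 + (5 + (18 - 5)))
Evaluating step by step:
  18 - 5 = 13
  5 + 13 = 18
  14 + 18 = 32
Result: 32

32


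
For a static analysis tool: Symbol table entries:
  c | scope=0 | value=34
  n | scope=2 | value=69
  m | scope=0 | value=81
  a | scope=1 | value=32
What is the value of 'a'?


Searching symbol table for 'a':
  c | scope=0 | value=34
  n | scope=2 | value=69
  m | scope=0 | value=81
  a | scope=1 | value=32 <- MATCH
Found 'a' at scope 1 with value 32

32


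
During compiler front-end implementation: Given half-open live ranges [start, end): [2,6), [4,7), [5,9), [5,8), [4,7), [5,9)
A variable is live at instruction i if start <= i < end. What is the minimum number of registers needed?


Live ranges:
  Var0: [2, 6)
  Var1: [4, 7)
  Var2: [5, 9)
  Var3: [5, 8)
  Var4: [4, 7)
  Var5: [5, 9)
Sweep-line events (position, delta, active):
  pos=2 start -> active=1
  pos=4 start -> active=2
  pos=4 start -> active=3
  pos=5 start -> active=4
  pos=5 start -> active=5
  pos=5 start -> active=6
  pos=6 end -> active=5
  pos=7 end -> active=4
  pos=7 end -> active=3
  pos=8 end -> active=2
  pos=9 end -> active=1
  pos=9 end -> active=0
Maximum simultaneous active: 6
Minimum registers needed: 6

6


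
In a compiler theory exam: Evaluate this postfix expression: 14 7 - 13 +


Processing tokens left to right:
Push 14, Push 7
Pop 14 and 7, compute 14 - 7 = 7, push 7
Push 13
Pop 7 and 13, compute 7 + 13 = 20, push 20
Stack result: 20

20


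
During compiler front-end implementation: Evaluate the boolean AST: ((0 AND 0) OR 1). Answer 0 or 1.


Step 1: Evaluate inner node
  0 AND 0 = 0
Step 2: Evaluate root node
  0 OR 1 = 1

1


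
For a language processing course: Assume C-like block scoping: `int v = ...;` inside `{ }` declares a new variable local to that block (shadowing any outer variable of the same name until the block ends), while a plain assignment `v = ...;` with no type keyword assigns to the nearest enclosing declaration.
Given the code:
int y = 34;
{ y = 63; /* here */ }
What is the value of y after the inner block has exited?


Analyzing scoping rules:
Outer scope: declares y = 34
Inner block: 'y = 63;' has no type keyword, so it is an assignment to the outer y (no shadowing)
The assignment changed the outer variable itself, so the new value persists after the block -> 63
Result: 63

63


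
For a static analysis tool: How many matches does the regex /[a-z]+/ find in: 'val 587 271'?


Pattern: /[a-z]+/ (identifiers)
Input: 'val 587 271'
Scanning for matches:
  Match 1: 'val'
Total matches: 1

1


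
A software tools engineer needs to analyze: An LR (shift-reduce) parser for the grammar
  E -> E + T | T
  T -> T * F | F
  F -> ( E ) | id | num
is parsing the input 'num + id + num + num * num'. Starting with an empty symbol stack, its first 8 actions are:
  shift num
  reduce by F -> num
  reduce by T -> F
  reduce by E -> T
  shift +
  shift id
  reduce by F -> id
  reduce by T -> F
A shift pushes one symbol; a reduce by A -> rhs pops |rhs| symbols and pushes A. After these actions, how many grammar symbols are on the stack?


Tracking the symbol stack through each action:
  Action 1: shift 'num' : push -> stack = [num] (size 1)
  Action 2: reduce by F -> num : pop 1, push F -> stack = [F] (size 1)
  Action 3: reduce by T -> F : pop 1, push T -> stack = [T] (size 1)
  Action 4: reduce by E -> T : pop 1, push E -> stack = [E] (size 1)
  Action 5: shift '+' : push -> stack = [E, +] (size 2)
  Action 6: shift 'id' : push -> stack = [E, +, id] (size 3)
  Action 7: reduce by F -> id : pop 1, push F -> stack = [E, +, F] (size 3)
  Action 8: reduce by T -> F : pop 1, push T -> stack = [E, +, T] (size 3)
Final stack size: 3

3


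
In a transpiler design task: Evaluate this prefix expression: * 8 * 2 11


Parsing prefix expression: * 8 * 2 11
Step 1: Innermost operation '* 2 11'
  2 * 11 = 22
Step 2: Outer operation '* 8 [22]'
  8 * 22 = 176

176


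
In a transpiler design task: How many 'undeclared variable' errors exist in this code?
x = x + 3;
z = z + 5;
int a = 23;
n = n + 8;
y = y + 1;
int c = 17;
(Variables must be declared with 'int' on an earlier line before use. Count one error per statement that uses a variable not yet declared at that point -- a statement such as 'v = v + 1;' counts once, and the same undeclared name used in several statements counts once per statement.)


Scanning code line by line:
  Line 1: use 'x' -> ERROR (undeclared)
  Line 2: use 'z' -> ERROR (undeclared)
  Line 3: declare 'a' -> declared = ['a']
  Line 4: use 'n' -> ERROR (undeclared)
  Line 5: use 'y' -> ERROR (undeclared)
  Line 6: declare 'c' -> declared = ['a', 'c']
Total undeclared variable errors: 4

4


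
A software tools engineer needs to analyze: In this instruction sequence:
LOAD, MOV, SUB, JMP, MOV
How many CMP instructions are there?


Scanning instruction sequence for CMP:
  Position 1: LOAD
  Position 2: MOV
  Position 3: SUB
  Position 4: JMP
  Position 5: MOV
Matches at positions: []
Total CMP count: 0

0


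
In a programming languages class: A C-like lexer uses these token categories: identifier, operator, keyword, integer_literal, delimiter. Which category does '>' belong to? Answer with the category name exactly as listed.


Token: '>'
Checking categories:
  identifier: no
  integer_literal: no
  operator: YES
  keyword: no
  delimiter: no
Category: operator

operator


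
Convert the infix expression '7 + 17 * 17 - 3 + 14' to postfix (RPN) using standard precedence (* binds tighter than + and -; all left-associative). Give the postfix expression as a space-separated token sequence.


Applying the shunting-yard algorithm:
  Operand 7 -> output
  Push '+' onto operator stack -> op-stack: [+]
  Operand 17 -> output
  Push '*' onto operator stack -> op-stack: [+, *]
  Operand 17 -> output
  See '-' (prec 1); top '*' (prec 2) >= it -> pop '*' to output
  See '-' (prec 1); top '+' (prec 1) >= it -> pop '+' to output
  Push '-' onto operator stack -> op-stack: [-]
  Operand 3 -> output
  See '+' (prec 1); top '-' (prec 1) >= it -> pop '-' to output
  Push '+' onto operator stack -> op-stack: [+]
  Operand 14 -> output
  End of input: pop '+' to output
Postfix result: 7 17 17 * + 3 - 14 +

7 17 17 * + 3 - 14 +


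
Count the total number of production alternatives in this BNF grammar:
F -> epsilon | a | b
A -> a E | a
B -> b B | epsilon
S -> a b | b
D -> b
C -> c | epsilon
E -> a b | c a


Counting alternatives per rule:
  F: 3 alternative(s)
  A: 2 alternative(s)
  B: 2 alternative(s)
  S: 2 alternative(s)
  D: 1 alternative(s)
  C: 2 alternative(s)
  E: 2 alternative(s)
Sum: 3 + 2 + 2 + 2 + 1 + 2 + 2 = 14

14


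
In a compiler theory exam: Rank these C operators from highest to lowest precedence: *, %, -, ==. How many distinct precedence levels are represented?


Looking up precedence for each operator:
  * -> precedence 6
  % -> precedence 6
  - -> precedence 5
  == -> precedence 3
Sorted highest to lowest: *, %, -, ==
Distinct precedence values: [6, 5, 3]
Number of distinct levels: 3

3


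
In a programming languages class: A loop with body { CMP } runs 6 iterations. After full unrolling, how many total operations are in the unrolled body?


Loop body operations: CMP (1 op per iteration)
Unrolling 6 iterations:
  Iteration 1: CMP (1 ops)
  Iteration 2: CMP (1 ops)
  Iteration 3: CMP (1 ops)
  Iteration 4: CMP (1 ops)
  Iteration 5: CMP (1 ops)
  Iteration 6: CMP (1 ops)
Total: 6 iterations * 1 ops/iter = 6 operations

6


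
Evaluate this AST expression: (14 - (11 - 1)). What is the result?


Expression: (14 - (11 - 1))
Evaluating step by step:
  11 - 1 = 10
  14 - 10 = 4
Result: 4

4


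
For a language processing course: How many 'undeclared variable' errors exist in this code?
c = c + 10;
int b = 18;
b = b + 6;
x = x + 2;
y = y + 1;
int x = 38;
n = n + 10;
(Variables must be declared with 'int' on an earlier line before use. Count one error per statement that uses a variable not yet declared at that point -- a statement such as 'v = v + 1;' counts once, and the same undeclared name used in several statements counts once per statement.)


Scanning code line by line:
  Line 1: use 'c' -> ERROR (undeclared)
  Line 2: declare 'b' -> declared = ['b']
  Line 3: use 'b' -> OK (declared)
  Line 4: use 'x' -> ERROR (undeclared)
  Line 5: use 'y' -> ERROR (undeclared)
  Line 6: declare 'x' -> declared = ['b', 'x']
  Line 7: use 'n' -> ERROR (undeclared)
Total undeclared variable errors: 4

4
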